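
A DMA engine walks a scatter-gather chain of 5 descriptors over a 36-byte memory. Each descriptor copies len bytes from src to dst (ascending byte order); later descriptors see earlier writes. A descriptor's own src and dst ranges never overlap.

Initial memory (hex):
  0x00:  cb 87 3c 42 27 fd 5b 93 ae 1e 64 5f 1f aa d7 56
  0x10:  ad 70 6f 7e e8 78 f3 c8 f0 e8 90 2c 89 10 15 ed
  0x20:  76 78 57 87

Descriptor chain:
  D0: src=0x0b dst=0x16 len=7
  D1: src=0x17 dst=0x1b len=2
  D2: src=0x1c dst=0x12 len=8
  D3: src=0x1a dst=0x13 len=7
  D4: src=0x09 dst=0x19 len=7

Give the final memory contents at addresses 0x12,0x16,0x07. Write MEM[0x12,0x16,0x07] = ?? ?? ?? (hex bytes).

MEM[0x12,0x16,0x07] = aa 10 93

[0] 0x0b->0x16 len=7 : 5f 1f aa d7 56 ad 70
[1] 0x17->0x1b len=2 : 1f aa
[2] 0x1c->0x12 len=8 : aa 10 15 ed 76 78 57 87
[3] 0x1a->0x13 len=7 : 56 1f aa 10 15 ed 76
[4] 0x09->0x19 len=7 : 1e 64 5f 1f aa d7 56
query mem[0x12]=0xaa, mem[0x16]=0x10, mem[0x07]=0x93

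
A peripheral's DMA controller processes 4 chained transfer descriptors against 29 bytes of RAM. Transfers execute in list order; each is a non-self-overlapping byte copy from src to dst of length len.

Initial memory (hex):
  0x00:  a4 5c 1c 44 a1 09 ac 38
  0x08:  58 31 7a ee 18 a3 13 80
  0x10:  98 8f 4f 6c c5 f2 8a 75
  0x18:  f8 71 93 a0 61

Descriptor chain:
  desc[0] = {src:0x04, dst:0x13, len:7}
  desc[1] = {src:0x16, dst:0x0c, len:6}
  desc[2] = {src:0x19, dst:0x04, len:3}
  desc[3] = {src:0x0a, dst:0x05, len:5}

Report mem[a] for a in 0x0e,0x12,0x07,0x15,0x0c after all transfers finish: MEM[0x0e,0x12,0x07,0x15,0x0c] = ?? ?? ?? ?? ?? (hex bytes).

[0] 0x04->0x13 len=7 : a1 09 ac 38 58 31 7a
[1] 0x16->0x0c len=6 : 38 58 31 7a 93 a0
[2] 0x19->0x04 len=3 : 7a 93 a0
[3] 0x0a->0x05 len=5 : 7a ee 38 58 31
query mem[0x0e]=0x31, mem[0x12]=0x4f, mem[0x07]=0x38, mem[0x15]=0xac, mem[0x0c]=0x38

MEM[0x0e,0x12,0x07,0x15,0x0c] = 31 4f 38 ac 38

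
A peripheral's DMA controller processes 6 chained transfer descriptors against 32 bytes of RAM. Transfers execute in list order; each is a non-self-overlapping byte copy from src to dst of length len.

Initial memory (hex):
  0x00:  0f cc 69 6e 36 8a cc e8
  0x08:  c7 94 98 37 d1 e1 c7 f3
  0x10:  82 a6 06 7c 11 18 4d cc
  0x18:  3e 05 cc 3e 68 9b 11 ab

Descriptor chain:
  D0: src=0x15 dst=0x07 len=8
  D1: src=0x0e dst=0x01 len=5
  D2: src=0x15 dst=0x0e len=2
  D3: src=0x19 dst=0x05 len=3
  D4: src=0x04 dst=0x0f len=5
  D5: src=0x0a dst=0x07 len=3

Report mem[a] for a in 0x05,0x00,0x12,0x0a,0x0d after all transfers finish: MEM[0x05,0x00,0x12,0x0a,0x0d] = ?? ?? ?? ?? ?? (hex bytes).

MEM[0x05,0x00,0x12,0x0a,0x0d] = 05 0f 3e 3e 3e

  after D0: wrote 8B at 0x07 = 184dcc3e05cc3e68
  after D1: wrote 5B at 0x01 = 68f382a606
  after D2: wrote 2B at 0x0e = 184d
  after D3: wrote 3B at 0x05 = 05cc3e
  after D4: wrote 5B at 0x0f = a605cc3e4d
  after D5: wrote 3B at 0x07 = 3e05cc
query mem[0x05]=0x05, mem[0x00]=0x0f, mem[0x12]=0x3e, mem[0x0a]=0x3e, mem[0x0d]=0x3e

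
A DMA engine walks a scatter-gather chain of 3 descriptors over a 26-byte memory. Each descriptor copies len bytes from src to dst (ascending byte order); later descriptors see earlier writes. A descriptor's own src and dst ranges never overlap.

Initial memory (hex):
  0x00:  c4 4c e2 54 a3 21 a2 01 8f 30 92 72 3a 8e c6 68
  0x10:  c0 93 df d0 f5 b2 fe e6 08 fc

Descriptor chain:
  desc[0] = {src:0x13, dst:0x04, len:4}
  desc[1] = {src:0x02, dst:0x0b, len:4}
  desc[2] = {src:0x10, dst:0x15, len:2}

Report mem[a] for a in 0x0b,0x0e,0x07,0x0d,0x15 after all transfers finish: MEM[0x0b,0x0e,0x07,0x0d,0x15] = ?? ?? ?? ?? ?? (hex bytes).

MEM[0x0b,0x0e,0x07,0x0d,0x15] = e2 f5 fe d0 c0

#0 dst[0x04+4] := {0xd0,0xf5,0xb2,0xfe}
#1 dst[0x0b+4] := {0xe2,0x54,0xd0,0xf5}
#2 dst[0x15+2] := {0xc0,0x93}
query mem[0x0b]=0xe2, mem[0x0e]=0xf5, mem[0x07]=0xfe, mem[0x0d]=0xd0, mem[0x15]=0xc0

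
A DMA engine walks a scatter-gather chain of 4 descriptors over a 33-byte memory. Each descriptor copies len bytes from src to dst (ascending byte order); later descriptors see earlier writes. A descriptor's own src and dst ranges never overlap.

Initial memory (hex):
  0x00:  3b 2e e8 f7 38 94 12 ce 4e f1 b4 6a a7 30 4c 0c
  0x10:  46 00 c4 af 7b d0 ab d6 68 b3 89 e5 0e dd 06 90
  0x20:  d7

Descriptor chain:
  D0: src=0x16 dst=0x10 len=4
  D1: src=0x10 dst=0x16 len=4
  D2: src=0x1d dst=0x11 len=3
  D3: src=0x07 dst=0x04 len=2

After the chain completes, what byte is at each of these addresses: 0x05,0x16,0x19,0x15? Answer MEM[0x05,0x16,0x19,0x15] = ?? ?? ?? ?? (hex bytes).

MEM[0x05,0x16,0x19,0x15] = 4e ab b3 d0

  after D0: wrote 4B at 0x10 = abd668b3
  after D1: wrote 4B at 0x16 = abd668b3
  after D2: wrote 3B at 0x11 = dd0690
  after D3: wrote 2B at 0x04 = ce4e
query mem[0x05]=0x4e, mem[0x16]=0xab, mem[0x19]=0xb3, mem[0x15]=0xd0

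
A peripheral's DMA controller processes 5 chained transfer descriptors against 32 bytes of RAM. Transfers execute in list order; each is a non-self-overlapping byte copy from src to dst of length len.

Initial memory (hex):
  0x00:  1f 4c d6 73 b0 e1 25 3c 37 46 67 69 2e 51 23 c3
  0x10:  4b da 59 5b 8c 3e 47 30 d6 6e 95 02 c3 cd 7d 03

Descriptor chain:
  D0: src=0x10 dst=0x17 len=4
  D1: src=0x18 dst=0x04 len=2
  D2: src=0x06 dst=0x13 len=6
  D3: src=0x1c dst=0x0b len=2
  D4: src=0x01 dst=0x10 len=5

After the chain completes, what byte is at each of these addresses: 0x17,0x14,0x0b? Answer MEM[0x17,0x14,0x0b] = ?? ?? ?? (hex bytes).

#0 dst[0x17+4] := {0x4b,0xda,0x59,0x5b}
#1 dst[0x04+2] := {0xda,0x59}
#2 dst[0x13+6] := {0x25,0x3c,0x37,0x46,0x67,0x69}
#3 dst[0x0b+2] := {0xc3,0xcd}
#4 dst[0x10+5] := {0x4c,0xd6,0x73,0xda,0x59}
query mem[0x17]=0x67, mem[0x14]=0x59, mem[0x0b]=0xc3

MEM[0x17,0x14,0x0b] = 67 59 c3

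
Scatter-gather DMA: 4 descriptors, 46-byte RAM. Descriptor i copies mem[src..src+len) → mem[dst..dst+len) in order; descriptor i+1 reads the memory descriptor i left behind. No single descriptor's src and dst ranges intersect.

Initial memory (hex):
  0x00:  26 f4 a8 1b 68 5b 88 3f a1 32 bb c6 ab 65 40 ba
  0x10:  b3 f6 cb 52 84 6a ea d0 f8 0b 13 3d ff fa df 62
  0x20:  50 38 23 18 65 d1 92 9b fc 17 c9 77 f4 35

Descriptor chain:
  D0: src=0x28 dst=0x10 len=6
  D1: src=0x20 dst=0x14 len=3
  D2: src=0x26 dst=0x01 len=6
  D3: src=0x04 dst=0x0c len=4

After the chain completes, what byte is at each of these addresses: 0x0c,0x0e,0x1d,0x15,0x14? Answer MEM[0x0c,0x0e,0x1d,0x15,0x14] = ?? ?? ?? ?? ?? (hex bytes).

#0 dst[0x10+6] := {0xfc,0x17,0xc9,0x77,0xf4,0x35}
#1 dst[0x14+3] := {0x50,0x38,0x23}
#2 dst[0x01+6] := {0x92,0x9b,0xfc,0x17,0xc9,0x77}
#3 dst[0x0c+4] := {0x17,0xc9,0x77,0x3f}
query mem[0x0c]=0x17, mem[0x0e]=0x77, mem[0x1d]=0xfa, mem[0x15]=0x38, mem[0x14]=0x50

MEM[0x0c,0x0e,0x1d,0x15,0x14] = 17 77 fa 38 50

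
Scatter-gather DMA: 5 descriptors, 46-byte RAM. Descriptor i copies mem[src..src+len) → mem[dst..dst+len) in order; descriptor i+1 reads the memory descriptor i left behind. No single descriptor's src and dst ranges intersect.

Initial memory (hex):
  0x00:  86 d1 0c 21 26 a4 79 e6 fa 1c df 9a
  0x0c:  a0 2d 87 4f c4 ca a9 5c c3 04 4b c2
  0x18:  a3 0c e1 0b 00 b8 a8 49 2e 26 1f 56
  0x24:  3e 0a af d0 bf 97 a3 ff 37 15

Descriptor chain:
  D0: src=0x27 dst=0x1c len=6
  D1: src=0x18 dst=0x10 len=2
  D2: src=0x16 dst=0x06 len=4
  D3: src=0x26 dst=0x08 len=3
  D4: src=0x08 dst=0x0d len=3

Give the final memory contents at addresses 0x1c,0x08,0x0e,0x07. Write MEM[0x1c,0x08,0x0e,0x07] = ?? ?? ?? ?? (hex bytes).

MEM[0x1c,0x08,0x0e,0x07] = d0 af d0 c2

#0 dst[0x1c+6] := {0xd0,0xbf,0x97,0xa3,0xff,0x37}
#1 dst[0x10+2] := {0xa3,0x0c}
#2 dst[0x06+4] := {0x4b,0xc2,0xa3,0x0c}
#3 dst[0x08+3] := {0xaf,0xd0,0xbf}
#4 dst[0x0d+3] := {0xaf,0xd0,0xbf}
query mem[0x1c]=0xd0, mem[0x08]=0xaf, mem[0x0e]=0xd0, mem[0x07]=0xc2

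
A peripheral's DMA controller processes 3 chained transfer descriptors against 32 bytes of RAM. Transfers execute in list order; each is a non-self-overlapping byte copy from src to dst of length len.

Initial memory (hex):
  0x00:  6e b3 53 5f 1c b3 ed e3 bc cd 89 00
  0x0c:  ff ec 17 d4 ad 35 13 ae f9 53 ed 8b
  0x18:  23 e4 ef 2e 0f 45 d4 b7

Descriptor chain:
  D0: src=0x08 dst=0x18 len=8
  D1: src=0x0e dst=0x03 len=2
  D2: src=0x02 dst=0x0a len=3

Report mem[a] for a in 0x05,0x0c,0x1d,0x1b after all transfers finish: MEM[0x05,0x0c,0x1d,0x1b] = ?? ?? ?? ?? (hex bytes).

[0] 0x08->0x18 len=8 : bc cd 89 00 ff ec 17 d4
[1] 0x0e->0x03 len=2 : 17 d4
[2] 0x02->0x0a len=3 : 53 17 d4
query mem[0x05]=0xb3, mem[0x0c]=0xd4, mem[0x1d]=0xec, mem[0x1b]=0x00

MEM[0x05,0x0c,0x1d,0x1b] = b3 d4 ec 00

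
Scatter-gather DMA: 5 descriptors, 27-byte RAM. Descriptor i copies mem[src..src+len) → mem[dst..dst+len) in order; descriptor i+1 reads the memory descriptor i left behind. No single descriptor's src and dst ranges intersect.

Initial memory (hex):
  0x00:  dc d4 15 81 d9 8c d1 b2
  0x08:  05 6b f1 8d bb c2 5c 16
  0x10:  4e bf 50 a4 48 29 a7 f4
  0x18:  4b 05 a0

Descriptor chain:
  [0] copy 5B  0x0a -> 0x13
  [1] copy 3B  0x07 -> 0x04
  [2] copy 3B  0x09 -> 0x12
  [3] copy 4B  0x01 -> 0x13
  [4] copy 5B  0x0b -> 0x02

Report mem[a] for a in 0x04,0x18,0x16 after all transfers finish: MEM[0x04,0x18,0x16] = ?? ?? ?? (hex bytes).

MEM[0x04,0x18,0x16] = c2 4b b2

  after D0: wrote 5B at 0x13 = f18dbbc25c
  after D1: wrote 3B at 0x04 = b2056b
  after D2: wrote 3B at 0x12 = 6bf18d
  after D3: wrote 4B at 0x13 = d41581b2
  after D4: wrote 5B at 0x02 = 8dbbc25c16
query mem[0x04]=0xc2, mem[0x18]=0x4b, mem[0x16]=0xb2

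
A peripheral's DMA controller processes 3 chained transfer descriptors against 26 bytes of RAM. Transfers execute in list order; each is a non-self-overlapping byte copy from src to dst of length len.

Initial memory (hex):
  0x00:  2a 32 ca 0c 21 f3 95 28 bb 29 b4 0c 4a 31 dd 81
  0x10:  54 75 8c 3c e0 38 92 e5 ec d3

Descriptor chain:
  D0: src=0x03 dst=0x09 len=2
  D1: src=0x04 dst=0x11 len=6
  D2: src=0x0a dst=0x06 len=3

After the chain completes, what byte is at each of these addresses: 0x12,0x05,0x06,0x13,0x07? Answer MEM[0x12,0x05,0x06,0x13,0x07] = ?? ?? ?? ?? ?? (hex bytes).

MEM[0x12,0x05,0x06,0x13,0x07] = f3 f3 21 95 0c

[0] 0x03->0x09 len=2 : 0c 21
[1] 0x04->0x11 len=6 : 21 f3 95 28 bb 0c
[2] 0x0a->0x06 len=3 : 21 0c 4a
query mem[0x12]=0xf3, mem[0x05]=0xf3, mem[0x06]=0x21, mem[0x13]=0x95, mem[0x07]=0x0c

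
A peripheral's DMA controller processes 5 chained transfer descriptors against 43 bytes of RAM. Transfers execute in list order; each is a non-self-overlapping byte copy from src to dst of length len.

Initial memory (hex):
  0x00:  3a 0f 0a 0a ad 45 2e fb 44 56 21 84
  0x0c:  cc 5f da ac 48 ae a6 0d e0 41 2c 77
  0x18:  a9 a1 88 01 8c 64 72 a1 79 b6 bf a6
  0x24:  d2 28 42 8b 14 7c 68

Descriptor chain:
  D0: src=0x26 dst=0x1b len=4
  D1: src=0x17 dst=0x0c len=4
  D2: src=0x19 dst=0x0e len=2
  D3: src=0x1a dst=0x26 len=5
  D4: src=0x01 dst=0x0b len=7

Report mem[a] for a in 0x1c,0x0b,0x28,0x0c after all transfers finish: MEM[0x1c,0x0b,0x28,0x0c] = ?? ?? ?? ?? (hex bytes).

MEM[0x1c,0x0b,0x28,0x0c] = 8b 0f 8b 0a

D0: mem[0x1b..0x1e] <- [42 8b 14 7c]
D1: mem[0x0c..0x0f] <- [77 a9 a1 88]
D2: mem[0x0e..0x0f] <- [a1 88]
D3: mem[0x26..0x2a] <- [88 42 8b 14 7c]
D4: mem[0x0b..0x11] <- [0f 0a 0a ad 45 2e fb]
query mem[0x1c]=0x8b, mem[0x0b]=0x0f, mem[0x28]=0x8b, mem[0x0c]=0x0a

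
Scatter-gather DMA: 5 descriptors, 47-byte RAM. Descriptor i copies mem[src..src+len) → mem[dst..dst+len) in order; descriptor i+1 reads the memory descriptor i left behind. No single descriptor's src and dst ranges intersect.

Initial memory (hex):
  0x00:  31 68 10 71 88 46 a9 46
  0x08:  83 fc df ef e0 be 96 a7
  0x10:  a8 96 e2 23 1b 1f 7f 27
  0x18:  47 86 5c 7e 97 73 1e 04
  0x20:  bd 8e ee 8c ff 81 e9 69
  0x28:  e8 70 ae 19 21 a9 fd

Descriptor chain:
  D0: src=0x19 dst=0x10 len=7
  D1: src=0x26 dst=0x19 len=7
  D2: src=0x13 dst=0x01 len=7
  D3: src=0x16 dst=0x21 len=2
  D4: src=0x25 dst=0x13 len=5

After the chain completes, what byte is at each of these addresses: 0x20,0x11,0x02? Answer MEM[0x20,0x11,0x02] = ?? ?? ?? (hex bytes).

MEM[0x20,0x11,0x02] = bd 5c 73

[0] 0x19->0x10 len=7 : 86 5c 7e 97 73 1e 04
[1] 0x26->0x19 len=7 : e9 69 e8 70 ae 19 21
[2] 0x13->0x01 len=7 : 97 73 1e 04 27 47 e9
[3] 0x16->0x21 len=2 : 04 27
[4] 0x25->0x13 len=5 : 81 e9 69 e8 70
query mem[0x20]=0xbd, mem[0x11]=0x5c, mem[0x02]=0x73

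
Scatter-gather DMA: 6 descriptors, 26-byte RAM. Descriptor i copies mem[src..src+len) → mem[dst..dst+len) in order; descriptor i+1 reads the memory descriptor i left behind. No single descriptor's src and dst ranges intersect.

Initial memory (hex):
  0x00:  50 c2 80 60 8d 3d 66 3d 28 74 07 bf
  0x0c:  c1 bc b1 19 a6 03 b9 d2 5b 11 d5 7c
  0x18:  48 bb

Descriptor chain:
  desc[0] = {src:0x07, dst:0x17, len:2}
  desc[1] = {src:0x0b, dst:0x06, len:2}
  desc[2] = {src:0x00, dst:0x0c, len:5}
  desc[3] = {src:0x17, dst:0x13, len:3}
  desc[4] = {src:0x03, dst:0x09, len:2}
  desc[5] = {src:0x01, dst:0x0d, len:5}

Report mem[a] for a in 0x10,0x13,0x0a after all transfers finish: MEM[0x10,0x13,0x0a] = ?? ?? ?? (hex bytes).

#0 dst[0x17+2] := {0x3d,0x28}
#1 dst[0x06+2] := {0xbf,0xc1}
#2 dst[0x0c+5] := {0x50,0xc2,0x80,0x60,0x8d}
#3 dst[0x13+3] := {0x3d,0x28,0xbb}
#4 dst[0x09+2] := {0x60,0x8d}
#5 dst[0x0d+5] := {0xc2,0x80,0x60,0x8d,0x3d}
query mem[0x10]=0x8d, mem[0x13]=0x3d, mem[0x0a]=0x8d

MEM[0x10,0x13,0x0a] = 8d 3d 8d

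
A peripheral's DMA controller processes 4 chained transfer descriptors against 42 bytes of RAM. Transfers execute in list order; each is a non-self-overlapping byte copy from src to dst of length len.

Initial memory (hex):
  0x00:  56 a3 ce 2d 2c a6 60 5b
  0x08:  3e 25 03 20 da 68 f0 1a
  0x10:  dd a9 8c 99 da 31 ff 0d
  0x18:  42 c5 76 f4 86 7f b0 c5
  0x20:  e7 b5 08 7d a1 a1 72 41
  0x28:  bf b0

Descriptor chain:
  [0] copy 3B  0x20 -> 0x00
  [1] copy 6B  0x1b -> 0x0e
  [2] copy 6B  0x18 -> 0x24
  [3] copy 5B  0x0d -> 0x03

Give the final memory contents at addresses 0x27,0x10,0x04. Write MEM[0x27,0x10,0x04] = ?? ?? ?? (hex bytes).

MEM[0x27,0x10,0x04] = f4 7f f4

  after D0: wrote 3B at 0x00 = e7b508
  after D1: wrote 6B at 0x0e = f4867fb0c5e7
  after D2: wrote 6B at 0x24 = 42c576f4867f
  after D3: wrote 5B at 0x03 = 68f4867fb0
query mem[0x27]=0xf4, mem[0x10]=0x7f, mem[0x04]=0xf4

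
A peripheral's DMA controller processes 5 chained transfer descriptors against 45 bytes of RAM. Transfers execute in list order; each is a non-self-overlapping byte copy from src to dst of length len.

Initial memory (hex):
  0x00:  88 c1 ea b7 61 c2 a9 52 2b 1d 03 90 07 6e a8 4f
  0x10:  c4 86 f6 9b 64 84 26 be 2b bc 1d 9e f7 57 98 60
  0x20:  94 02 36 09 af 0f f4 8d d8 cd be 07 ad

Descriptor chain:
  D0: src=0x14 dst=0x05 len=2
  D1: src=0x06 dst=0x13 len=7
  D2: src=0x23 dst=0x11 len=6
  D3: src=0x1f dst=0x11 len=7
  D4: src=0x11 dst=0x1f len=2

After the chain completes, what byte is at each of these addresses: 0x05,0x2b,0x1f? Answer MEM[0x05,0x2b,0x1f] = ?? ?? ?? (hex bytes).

MEM[0x05,0x2b,0x1f] = 64 07 60

  after D0: wrote 2B at 0x05 = 6484
  after D1: wrote 7B at 0x13 = 84522b1d039007
  after D2: wrote 6B at 0x11 = 09af0ff48dd8
  after D3: wrote 7B at 0x11 = 6094023609af0f
  after D4: wrote 2B at 0x1f = 6094
query mem[0x05]=0x64, mem[0x2b]=0x07, mem[0x1f]=0x60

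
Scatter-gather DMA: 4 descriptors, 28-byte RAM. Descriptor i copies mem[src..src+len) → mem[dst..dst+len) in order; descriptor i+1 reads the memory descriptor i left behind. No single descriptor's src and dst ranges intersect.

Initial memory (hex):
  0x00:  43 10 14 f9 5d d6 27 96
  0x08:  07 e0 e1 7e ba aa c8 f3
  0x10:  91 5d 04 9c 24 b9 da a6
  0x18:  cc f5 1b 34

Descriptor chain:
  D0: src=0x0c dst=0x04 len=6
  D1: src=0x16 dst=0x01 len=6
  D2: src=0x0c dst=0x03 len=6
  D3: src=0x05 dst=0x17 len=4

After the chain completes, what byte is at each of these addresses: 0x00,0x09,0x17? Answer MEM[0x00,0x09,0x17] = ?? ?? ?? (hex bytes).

MEM[0x00,0x09,0x17] = 43 5d c8

D0: mem[0x04..0x09] <- [ba aa c8 f3 91 5d]
D1: mem[0x01..0x06] <- [da a6 cc f5 1b 34]
D2: mem[0x03..0x08] <- [ba aa c8 f3 91 5d]
D3: mem[0x17..0x1a] <- [c8 f3 91 5d]
query mem[0x00]=0x43, mem[0x09]=0x5d, mem[0x17]=0xc8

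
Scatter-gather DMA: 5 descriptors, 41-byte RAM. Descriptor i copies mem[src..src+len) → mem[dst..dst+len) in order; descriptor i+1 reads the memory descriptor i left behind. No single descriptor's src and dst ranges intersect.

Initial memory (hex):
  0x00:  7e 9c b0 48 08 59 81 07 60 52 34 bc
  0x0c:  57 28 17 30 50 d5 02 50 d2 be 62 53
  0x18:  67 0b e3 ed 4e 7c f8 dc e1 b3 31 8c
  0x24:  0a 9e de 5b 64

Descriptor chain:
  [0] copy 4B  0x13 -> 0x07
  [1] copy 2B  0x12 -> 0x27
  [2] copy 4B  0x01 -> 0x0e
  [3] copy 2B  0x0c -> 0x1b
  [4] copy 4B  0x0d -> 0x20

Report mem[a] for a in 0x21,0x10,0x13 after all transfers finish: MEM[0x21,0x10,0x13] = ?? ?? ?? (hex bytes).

[0] 0x13->0x07 len=4 : 50 d2 be 62
[1] 0x12->0x27 len=2 : 02 50
[2] 0x01->0x0e len=4 : 9c b0 48 08
[3] 0x0c->0x1b len=2 : 57 28
[4] 0x0d->0x20 len=4 : 28 9c b0 48
query mem[0x21]=0x9c, mem[0x10]=0x48, mem[0x13]=0x50

MEM[0x21,0x10,0x13] = 9c 48 50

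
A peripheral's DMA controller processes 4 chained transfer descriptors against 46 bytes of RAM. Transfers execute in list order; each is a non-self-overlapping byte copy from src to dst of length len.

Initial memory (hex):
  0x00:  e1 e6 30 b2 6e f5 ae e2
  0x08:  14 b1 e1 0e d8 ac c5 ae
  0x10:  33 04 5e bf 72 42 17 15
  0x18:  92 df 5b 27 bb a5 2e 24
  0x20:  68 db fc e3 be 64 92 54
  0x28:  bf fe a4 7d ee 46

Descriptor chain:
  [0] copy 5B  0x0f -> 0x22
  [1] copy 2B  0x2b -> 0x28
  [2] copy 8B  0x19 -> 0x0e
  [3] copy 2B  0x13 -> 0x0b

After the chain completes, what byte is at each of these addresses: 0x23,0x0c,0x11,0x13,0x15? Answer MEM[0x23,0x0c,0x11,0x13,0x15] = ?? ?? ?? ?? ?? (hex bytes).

[0] 0x0f->0x22 len=5 : ae 33 04 5e bf
[1] 0x2b->0x28 len=2 : 7d ee
[2] 0x19->0x0e len=8 : df 5b 27 bb a5 2e 24 68
[3] 0x13->0x0b len=2 : 2e 24
query mem[0x23]=0x33, mem[0x0c]=0x24, mem[0x11]=0xbb, mem[0x13]=0x2e, mem[0x15]=0x68

MEM[0x23,0x0c,0x11,0x13,0x15] = 33 24 bb 2e 68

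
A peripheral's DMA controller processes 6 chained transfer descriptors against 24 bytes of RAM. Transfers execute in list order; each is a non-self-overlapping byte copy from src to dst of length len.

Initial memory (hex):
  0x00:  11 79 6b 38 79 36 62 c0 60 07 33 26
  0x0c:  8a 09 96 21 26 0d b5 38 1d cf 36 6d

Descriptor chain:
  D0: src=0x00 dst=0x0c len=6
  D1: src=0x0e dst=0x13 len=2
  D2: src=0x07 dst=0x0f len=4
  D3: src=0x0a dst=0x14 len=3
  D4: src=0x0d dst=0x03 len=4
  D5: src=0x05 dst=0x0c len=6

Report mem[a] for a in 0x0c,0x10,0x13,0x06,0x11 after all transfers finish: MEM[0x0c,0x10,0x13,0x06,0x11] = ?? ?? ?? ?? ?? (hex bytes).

D0: mem[0x0c..0x11] <- [11 79 6b 38 79 36]
D1: mem[0x13..0x14] <- [6b 38]
D2: mem[0x0f..0x12] <- [c0 60 07 33]
D3: mem[0x14..0x16] <- [33 26 11]
D4: mem[0x03..0x06] <- [79 6b c0 60]
D5: mem[0x0c..0x11] <- [c0 60 c0 60 07 33]
query mem[0x0c]=0xc0, mem[0x10]=0x07, mem[0x13]=0x6b, mem[0x06]=0x60, mem[0x11]=0x33

MEM[0x0c,0x10,0x13,0x06,0x11] = c0 07 6b 60 33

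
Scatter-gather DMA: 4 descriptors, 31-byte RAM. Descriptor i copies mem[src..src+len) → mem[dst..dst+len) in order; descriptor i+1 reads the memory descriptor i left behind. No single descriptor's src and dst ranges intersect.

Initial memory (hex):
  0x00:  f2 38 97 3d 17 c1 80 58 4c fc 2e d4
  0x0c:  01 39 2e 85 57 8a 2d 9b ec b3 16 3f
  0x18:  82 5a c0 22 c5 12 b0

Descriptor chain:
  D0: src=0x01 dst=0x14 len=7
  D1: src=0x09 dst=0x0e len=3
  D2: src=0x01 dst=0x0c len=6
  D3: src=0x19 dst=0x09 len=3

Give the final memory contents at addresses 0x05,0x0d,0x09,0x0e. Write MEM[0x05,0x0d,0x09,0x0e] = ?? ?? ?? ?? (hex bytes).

#0 dst[0x14+7] := {0x38,0x97,0x3d,0x17,0xc1,0x80,0x58}
#1 dst[0x0e+3] := {0xfc,0x2e,0xd4}
#2 dst[0x0c+6] := {0x38,0x97,0x3d,0x17,0xc1,0x80}
#3 dst[0x09+3] := {0x80,0x58,0x22}
query mem[0x05]=0xc1, mem[0x0d]=0x97, mem[0x09]=0x80, mem[0x0e]=0x3d

MEM[0x05,0x0d,0x09,0x0e] = c1 97 80 3d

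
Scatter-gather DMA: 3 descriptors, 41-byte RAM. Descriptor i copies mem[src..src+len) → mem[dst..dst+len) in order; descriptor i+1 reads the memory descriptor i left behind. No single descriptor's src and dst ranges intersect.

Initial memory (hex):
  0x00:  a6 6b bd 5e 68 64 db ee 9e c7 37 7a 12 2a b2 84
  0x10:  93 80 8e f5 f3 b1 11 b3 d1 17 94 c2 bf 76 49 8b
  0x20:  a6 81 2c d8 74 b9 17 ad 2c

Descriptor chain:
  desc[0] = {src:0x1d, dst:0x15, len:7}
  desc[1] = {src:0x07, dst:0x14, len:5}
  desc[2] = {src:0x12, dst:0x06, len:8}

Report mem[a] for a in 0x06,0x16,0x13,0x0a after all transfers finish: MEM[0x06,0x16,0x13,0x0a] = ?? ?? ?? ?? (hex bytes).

MEM[0x06,0x16,0x13,0x0a] = 8e c7 f5 c7

#0 dst[0x15+7] := {0x76,0x49,0x8b,0xa6,0x81,0x2c,0xd8}
#1 dst[0x14+5] := {0xee,0x9e,0xc7,0x37,0x7a}
#2 dst[0x06+8] := {0x8e,0xf5,0xee,0x9e,0xc7,0x37,0x7a,0x81}
query mem[0x06]=0x8e, mem[0x16]=0xc7, mem[0x13]=0xf5, mem[0x0a]=0xc7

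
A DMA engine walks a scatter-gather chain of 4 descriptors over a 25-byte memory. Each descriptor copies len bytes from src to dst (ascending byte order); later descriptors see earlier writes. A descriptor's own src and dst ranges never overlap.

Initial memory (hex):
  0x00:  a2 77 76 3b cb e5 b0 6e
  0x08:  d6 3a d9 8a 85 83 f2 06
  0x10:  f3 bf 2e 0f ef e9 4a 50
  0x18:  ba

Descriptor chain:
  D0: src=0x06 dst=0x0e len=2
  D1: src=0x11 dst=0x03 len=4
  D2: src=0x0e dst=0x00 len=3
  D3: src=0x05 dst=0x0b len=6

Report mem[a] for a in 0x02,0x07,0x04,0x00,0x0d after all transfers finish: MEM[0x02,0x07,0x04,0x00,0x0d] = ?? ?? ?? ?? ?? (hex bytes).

MEM[0x02,0x07,0x04,0x00,0x0d] = f3 6e 2e b0 6e

  after D0: wrote 2B at 0x0e = b06e
  after D1: wrote 4B at 0x03 = bf2e0fef
  after D2: wrote 3B at 0x00 = b06ef3
  after D3: wrote 6B at 0x0b = 0fef6ed63ad9
query mem[0x02]=0xf3, mem[0x07]=0x6e, mem[0x04]=0x2e, mem[0x00]=0xb0, mem[0x0d]=0x6e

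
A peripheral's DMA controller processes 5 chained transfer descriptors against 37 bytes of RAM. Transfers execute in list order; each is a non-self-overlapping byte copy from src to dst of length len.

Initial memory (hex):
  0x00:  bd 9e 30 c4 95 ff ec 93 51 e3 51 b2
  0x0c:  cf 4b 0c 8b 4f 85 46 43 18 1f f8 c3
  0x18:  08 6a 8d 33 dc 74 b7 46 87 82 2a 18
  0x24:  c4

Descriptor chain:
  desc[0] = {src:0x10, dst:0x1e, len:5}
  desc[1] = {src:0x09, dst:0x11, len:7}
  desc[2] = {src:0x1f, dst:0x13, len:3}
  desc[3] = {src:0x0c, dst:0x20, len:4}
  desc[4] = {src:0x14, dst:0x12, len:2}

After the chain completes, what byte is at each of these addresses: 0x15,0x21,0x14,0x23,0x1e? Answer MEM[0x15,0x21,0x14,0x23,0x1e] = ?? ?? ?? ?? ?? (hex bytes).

[0] 0x10->0x1e len=5 : 4f 85 46 43 18
[1] 0x09->0x11 len=7 : e3 51 b2 cf 4b 0c 8b
[2] 0x1f->0x13 len=3 : 85 46 43
[3] 0x0c->0x20 len=4 : cf 4b 0c 8b
[4] 0x14->0x12 len=2 : 46 43
query mem[0x15]=0x43, mem[0x21]=0x4b, mem[0x14]=0x46, mem[0x23]=0x8b, mem[0x1e]=0x4f

MEM[0x15,0x21,0x14,0x23,0x1e] = 43 4b 46 8b 4f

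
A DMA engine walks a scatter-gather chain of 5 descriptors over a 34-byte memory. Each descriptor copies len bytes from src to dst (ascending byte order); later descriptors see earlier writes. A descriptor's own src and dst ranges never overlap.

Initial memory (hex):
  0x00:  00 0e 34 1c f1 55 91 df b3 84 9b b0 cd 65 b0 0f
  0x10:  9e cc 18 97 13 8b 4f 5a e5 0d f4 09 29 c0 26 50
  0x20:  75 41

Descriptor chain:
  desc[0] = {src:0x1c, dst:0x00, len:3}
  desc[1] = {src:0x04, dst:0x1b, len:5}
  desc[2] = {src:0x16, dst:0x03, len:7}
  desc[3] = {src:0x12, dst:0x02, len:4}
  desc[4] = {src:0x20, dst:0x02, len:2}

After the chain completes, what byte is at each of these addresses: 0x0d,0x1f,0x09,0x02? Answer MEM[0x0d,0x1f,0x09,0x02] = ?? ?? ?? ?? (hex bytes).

[0] 0x1c->0x00 len=3 : 29 c0 26
[1] 0x04->0x1b len=5 : f1 55 91 df b3
[2] 0x16->0x03 len=7 : 4f 5a e5 0d f4 f1 55
[3] 0x12->0x02 len=4 : 18 97 13 8b
[4] 0x20->0x02 len=2 : 75 41
query mem[0x0d]=0x65, mem[0x1f]=0xb3, mem[0x09]=0x55, mem[0x02]=0x75

MEM[0x0d,0x1f,0x09,0x02] = 65 b3 55 75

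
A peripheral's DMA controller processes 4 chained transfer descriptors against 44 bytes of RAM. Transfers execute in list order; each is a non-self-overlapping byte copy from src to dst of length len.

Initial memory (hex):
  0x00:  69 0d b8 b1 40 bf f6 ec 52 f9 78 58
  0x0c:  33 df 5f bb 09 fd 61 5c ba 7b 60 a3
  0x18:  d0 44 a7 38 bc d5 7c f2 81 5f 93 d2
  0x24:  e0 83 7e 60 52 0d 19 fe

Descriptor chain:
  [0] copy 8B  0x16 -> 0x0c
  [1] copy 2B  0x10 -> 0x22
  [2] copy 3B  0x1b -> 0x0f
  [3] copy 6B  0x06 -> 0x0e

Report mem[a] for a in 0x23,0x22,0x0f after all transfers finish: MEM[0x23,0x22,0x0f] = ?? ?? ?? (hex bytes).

  after D0: wrote 8B at 0x0c = 60a3d044a738bcd5
  after D1: wrote 2B at 0x22 = a738
  after D2: wrote 3B at 0x0f = 38bcd5
  after D3: wrote 6B at 0x0e = f6ec52f97858
query mem[0x23]=0x38, mem[0x22]=0xa7, mem[0x0f]=0xec

MEM[0x23,0x22,0x0f] = 38 a7 ec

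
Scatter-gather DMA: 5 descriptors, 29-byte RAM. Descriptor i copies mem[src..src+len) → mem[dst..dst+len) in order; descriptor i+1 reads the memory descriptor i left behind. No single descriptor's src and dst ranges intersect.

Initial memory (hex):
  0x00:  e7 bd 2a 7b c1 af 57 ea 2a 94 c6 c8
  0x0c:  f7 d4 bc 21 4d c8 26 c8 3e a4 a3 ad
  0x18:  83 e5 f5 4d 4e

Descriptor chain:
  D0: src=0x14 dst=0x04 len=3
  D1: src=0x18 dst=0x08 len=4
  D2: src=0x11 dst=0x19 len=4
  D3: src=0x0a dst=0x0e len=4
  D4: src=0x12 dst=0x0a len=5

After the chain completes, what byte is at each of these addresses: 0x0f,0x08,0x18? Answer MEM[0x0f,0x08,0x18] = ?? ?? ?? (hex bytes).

#0 dst[0x04+3] := {0x3e,0xa4,0xa3}
#1 dst[0x08+4] := {0x83,0xe5,0xf5,0x4d}
#2 dst[0x19+4] := {0xc8,0x26,0xc8,0x3e}
#3 dst[0x0e+4] := {0xf5,0x4d,0xf7,0xd4}
#4 dst[0x0a+5] := {0x26,0xc8,0x3e,0xa4,0xa3}
query mem[0x0f]=0x4d, mem[0x08]=0x83, mem[0x18]=0x83

MEM[0x0f,0x08,0x18] = 4d 83 83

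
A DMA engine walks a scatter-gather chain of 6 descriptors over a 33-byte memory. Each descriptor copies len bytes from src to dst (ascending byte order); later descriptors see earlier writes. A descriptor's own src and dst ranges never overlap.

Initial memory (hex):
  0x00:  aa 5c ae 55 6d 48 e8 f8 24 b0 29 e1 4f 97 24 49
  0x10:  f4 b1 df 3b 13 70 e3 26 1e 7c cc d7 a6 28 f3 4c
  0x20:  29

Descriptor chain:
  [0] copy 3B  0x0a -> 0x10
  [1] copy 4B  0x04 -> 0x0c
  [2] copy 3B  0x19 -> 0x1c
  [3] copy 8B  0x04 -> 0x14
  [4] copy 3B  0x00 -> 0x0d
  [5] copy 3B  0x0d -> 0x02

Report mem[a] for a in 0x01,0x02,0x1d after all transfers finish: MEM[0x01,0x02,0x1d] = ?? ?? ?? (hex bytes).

D0: mem[0x10..0x12] <- [29 e1 4f]
D1: mem[0x0c..0x0f] <- [6d 48 e8 f8]
D2: mem[0x1c..0x1e] <- [7c cc d7]
D3: mem[0x14..0x1b] <- [6d 48 e8 f8 24 b0 29 e1]
D4: mem[0x0d..0x0f] <- [aa 5c ae]
D5: mem[0x02..0x04] <- [aa 5c ae]
query mem[0x01]=0x5c, mem[0x02]=0xaa, mem[0x1d]=0xcc

MEM[0x01,0x02,0x1d] = 5c aa cc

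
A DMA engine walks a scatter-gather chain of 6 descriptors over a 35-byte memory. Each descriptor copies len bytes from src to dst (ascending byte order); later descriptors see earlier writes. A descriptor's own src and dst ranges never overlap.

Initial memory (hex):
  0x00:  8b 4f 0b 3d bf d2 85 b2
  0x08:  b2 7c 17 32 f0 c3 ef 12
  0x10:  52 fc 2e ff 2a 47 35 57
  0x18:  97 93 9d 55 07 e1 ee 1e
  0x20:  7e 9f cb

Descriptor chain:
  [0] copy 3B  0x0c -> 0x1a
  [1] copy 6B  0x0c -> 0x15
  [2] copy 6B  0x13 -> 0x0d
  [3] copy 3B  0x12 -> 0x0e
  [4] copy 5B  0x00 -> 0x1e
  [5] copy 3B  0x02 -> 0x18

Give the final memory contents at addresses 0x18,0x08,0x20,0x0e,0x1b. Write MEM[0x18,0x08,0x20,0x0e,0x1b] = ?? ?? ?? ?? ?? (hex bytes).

MEM[0x18,0x08,0x20,0x0e,0x1b] = 0b b2 0b 12 c3

D0: mem[0x1a..0x1c] <- [f0 c3 ef]
D1: mem[0x15..0x1a] <- [f0 c3 ef 12 52 fc]
D2: mem[0x0d..0x12] <- [ff 2a f0 c3 ef 12]
D3: mem[0x0e..0x10] <- [12 ff 2a]
D4: mem[0x1e..0x22] <- [8b 4f 0b 3d bf]
D5: mem[0x18..0x1a] <- [0b 3d bf]
query mem[0x18]=0x0b, mem[0x08]=0xb2, mem[0x20]=0x0b, mem[0x0e]=0x12, mem[0x1b]=0xc3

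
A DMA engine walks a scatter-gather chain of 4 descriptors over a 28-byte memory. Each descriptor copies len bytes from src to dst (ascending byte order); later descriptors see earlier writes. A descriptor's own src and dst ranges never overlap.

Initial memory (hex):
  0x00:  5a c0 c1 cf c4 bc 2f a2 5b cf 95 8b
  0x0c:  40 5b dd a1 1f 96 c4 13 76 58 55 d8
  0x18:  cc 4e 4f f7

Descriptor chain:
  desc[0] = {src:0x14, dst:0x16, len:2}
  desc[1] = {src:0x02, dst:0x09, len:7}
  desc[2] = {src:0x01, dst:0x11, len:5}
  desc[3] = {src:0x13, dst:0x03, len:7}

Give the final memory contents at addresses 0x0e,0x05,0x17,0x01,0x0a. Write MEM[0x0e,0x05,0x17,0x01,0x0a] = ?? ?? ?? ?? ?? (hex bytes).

#0 dst[0x16+2] := {0x76,0x58}
#1 dst[0x09+7] := {0xc1,0xcf,0xc4,0xbc,0x2f,0xa2,0x5b}
#2 dst[0x11+5] := {0xc0,0xc1,0xcf,0xc4,0xbc}
#3 dst[0x03+7] := {0xcf,0xc4,0xbc,0x76,0x58,0xcc,0x4e}
query mem[0x0e]=0xa2, mem[0x05]=0xbc, mem[0x17]=0x58, mem[0x01]=0xc0, mem[0x0a]=0xcf

MEM[0x0e,0x05,0x17,0x01,0x0a] = a2 bc 58 c0 cf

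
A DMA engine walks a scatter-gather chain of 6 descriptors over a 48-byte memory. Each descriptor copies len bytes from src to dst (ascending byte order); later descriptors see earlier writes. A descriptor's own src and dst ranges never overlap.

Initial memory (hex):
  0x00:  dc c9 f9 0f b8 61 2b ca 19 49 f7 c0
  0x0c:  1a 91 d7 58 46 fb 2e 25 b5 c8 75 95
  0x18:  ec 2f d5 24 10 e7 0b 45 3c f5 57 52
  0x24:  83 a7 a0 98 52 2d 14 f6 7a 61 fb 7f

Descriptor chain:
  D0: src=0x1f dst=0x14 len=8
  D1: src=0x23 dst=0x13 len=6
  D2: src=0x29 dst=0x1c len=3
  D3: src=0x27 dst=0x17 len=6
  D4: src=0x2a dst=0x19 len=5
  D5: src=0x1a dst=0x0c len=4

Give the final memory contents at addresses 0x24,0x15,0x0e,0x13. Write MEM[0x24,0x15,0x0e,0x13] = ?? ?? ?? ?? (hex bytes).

[0] 0x1f->0x14 len=8 : 45 3c f5 57 52 83 a7 a0
[1] 0x23->0x13 len=6 : 52 83 a7 a0 98 52
[2] 0x29->0x1c len=3 : 2d 14 f6
[3] 0x27->0x17 len=6 : 98 52 2d 14 f6 7a
[4] 0x2a->0x19 len=5 : 14 f6 7a 61 fb
[5] 0x1a->0x0c len=4 : f6 7a 61 fb
query mem[0x24]=0x83, mem[0x15]=0xa7, mem[0x0e]=0x61, mem[0x13]=0x52

MEM[0x24,0x15,0x0e,0x13] = 83 a7 61 52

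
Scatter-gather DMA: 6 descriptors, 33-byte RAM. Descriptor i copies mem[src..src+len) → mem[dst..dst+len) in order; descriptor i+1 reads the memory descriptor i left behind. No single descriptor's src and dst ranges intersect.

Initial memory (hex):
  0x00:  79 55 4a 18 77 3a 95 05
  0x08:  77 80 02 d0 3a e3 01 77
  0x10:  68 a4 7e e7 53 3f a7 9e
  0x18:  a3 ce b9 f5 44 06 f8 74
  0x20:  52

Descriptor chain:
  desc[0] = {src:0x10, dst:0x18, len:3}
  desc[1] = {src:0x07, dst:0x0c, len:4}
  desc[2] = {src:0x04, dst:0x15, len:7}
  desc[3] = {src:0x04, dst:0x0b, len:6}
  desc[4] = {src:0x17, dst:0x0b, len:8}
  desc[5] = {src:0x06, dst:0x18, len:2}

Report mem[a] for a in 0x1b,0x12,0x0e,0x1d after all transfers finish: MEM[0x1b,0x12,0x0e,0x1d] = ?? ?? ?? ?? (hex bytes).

[0] 0x10->0x18 len=3 : 68 a4 7e
[1] 0x07->0x0c len=4 : 05 77 80 02
[2] 0x04->0x15 len=7 : 77 3a 95 05 77 80 02
[3] 0x04->0x0b len=6 : 77 3a 95 05 77 80
[4] 0x17->0x0b len=8 : 95 05 77 80 02 44 06 f8
[5] 0x06->0x18 len=2 : 95 05
query mem[0x1b]=0x02, mem[0x12]=0xf8, mem[0x0e]=0x80, mem[0x1d]=0x06

MEM[0x1b,0x12,0x0e,0x1d] = 02 f8 80 06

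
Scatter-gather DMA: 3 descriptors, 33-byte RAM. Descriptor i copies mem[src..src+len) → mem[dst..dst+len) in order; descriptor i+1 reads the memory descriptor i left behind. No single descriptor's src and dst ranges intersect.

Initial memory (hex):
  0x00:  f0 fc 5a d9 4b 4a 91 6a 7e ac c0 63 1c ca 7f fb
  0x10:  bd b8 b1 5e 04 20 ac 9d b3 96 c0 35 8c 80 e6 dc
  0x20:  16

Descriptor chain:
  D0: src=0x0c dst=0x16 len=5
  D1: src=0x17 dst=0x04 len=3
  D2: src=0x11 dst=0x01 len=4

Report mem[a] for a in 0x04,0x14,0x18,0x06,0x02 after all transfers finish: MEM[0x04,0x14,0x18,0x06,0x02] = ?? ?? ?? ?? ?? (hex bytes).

MEM[0x04,0x14,0x18,0x06,0x02] = 04 04 7f fb b1

  after D0: wrote 5B at 0x16 = 1cca7ffbbd
  after D1: wrote 3B at 0x04 = ca7ffb
  after D2: wrote 4B at 0x01 = b8b15e04
query mem[0x04]=0x04, mem[0x14]=0x04, mem[0x18]=0x7f, mem[0x06]=0xfb, mem[0x02]=0xb1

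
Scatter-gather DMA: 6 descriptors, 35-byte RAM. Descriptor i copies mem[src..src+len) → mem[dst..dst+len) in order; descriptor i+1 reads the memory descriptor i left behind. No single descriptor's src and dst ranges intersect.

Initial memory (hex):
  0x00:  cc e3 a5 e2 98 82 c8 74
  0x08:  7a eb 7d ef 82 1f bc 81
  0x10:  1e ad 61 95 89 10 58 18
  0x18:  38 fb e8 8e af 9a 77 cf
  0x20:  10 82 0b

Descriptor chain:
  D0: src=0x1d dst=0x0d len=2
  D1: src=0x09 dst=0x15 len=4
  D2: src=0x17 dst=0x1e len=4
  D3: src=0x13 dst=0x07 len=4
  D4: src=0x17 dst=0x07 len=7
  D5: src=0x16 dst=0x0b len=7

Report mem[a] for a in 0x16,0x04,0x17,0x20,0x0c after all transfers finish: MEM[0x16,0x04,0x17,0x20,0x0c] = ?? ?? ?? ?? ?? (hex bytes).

MEM[0x16,0x04,0x17,0x20,0x0c] = 7d 98 ef fb ef

[0] 0x1d->0x0d len=2 : 9a 77
[1] 0x09->0x15 len=4 : eb 7d ef 82
[2] 0x17->0x1e len=4 : ef 82 fb e8
[3] 0x13->0x07 len=4 : 95 89 eb 7d
[4] 0x17->0x07 len=7 : ef 82 fb e8 8e af 9a
[5] 0x16->0x0b len=7 : 7d ef 82 fb e8 8e af
query mem[0x16]=0x7d, mem[0x04]=0x98, mem[0x17]=0xef, mem[0x20]=0xfb, mem[0x0c]=0xef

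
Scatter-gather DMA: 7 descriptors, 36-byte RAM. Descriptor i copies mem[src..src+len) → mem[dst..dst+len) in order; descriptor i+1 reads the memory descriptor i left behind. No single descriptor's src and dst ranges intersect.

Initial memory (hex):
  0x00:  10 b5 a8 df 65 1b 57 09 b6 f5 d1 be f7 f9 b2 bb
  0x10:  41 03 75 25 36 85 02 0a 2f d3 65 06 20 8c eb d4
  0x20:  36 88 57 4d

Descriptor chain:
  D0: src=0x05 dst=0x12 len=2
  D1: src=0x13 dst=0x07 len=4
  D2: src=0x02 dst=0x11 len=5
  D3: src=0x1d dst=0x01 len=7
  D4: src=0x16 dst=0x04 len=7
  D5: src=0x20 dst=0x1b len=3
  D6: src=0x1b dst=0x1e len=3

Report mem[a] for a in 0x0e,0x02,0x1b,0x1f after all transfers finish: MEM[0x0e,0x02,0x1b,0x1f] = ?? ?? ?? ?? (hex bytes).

MEM[0x0e,0x02,0x1b,0x1f] = b2 eb 36 88

#0 dst[0x12+2] := {0x1b,0x57}
#1 dst[0x07+4] := {0x57,0x36,0x85,0x02}
#2 dst[0x11+5] := {0xa8,0xdf,0x65,0x1b,0x57}
#3 dst[0x01+7] := {0x8c,0xeb,0xd4,0x36,0x88,0x57,0x4d}
#4 dst[0x04+7] := {0x02,0x0a,0x2f,0xd3,0x65,0x06,0x20}
#5 dst[0x1b+3] := {0x36,0x88,0x57}
#6 dst[0x1e+3] := {0x36,0x88,0x57}
query mem[0x0e]=0xb2, mem[0x02]=0xeb, mem[0x1b]=0x36, mem[0x1f]=0x88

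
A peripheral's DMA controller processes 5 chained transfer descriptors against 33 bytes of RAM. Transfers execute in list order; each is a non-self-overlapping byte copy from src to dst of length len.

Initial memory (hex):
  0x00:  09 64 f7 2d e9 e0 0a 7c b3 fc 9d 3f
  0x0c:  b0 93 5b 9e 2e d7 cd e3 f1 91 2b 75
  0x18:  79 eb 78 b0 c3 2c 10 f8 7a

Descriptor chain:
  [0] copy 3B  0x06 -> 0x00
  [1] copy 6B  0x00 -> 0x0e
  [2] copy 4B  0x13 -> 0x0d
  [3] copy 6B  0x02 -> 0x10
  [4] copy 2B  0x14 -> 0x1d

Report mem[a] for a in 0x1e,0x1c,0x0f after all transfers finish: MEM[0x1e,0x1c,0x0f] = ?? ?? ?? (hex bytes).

MEM[0x1e,0x1c,0x0f] = 7c c3 91

#0 dst[0x00+3] := {0x0a,0x7c,0xb3}
#1 dst[0x0e+6] := {0x0a,0x7c,0xb3,0x2d,0xe9,0xe0}
#2 dst[0x0d+4] := {0xe0,0xf1,0x91,0x2b}
#3 dst[0x10+6] := {0xb3,0x2d,0xe9,0xe0,0x0a,0x7c}
#4 dst[0x1d+2] := {0x0a,0x7c}
query mem[0x1e]=0x7c, mem[0x1c]=0xc3, mem[0x0f]=0x91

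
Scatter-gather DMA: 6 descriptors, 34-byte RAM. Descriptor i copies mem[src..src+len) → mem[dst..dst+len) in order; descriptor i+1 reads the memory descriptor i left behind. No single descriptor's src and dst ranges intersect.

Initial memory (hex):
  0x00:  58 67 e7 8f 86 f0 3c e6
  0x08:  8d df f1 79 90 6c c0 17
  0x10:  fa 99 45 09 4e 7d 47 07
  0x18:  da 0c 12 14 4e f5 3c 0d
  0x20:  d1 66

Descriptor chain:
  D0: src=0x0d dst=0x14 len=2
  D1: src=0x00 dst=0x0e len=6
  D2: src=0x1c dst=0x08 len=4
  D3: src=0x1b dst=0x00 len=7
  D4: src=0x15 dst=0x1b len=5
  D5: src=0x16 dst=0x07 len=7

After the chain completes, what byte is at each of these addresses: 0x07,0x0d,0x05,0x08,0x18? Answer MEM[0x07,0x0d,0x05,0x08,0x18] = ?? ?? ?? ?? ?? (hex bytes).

MEM[0x07,0x0d,0x05,0x08,0x18] = 47 47 d1 07 da

#0 dst[0x14+2] := {0x6c,0xc0}
#1 dst[0x0e+6] := {0x58,0x67,0xe7,0x8f,0x86,0xf0}
#2 dst[0x08+4] := {0x4e,0xf5,0x3c,0x0d}
#3 dst[0x00+7] := {0x14,0x4e,0xf5,0x3c,0x0d,0xd1,0x66}
#4 dst[0x1b+5] := {0xc0,0x47,0x07,0xda,0x0c}
#5 dst[0x07+7] := {0x47,0x07,0xda,0x0c,0x12,0xc0,0x47}
query mem[0x07]=0x47, mem[0x0d]=0x47, mem[0x05]=0xd1, mem[0x08]=0x07, mem[0x18]=0xda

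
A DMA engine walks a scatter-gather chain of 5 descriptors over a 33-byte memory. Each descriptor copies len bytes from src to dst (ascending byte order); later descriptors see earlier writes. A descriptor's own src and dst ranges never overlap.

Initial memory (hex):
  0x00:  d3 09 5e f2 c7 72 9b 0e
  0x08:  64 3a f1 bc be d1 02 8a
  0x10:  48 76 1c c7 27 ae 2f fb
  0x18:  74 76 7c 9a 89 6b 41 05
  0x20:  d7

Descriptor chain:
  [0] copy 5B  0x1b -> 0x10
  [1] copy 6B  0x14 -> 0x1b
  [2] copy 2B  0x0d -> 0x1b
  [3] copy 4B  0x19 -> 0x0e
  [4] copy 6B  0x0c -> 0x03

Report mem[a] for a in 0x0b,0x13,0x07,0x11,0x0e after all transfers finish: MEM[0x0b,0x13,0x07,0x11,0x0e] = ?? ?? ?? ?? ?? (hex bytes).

MEM[0x0b,0x13,0x07,0x11,0x0e] = bc 41 d1 02 76

D0: mem[0x10..0x14] <- [9a 89 6b 41 05]
D1: mem[0x1b..0x20] <- [05 ae 2f fb 74 76]
D2: mem[0x1b..0x1c] <- [d1 02]
D3: mem[0x0e..0x11] <- [76 7c d1 02]
D4: mem[0x03..0x08] <- [be d1 76 7c d1 02]
query mem[0x0b]=0xbc, mem[0x13]=0x41, mem[0x07]=0xd1, mem[0x11]=0x02, mem[0x0e]=0x76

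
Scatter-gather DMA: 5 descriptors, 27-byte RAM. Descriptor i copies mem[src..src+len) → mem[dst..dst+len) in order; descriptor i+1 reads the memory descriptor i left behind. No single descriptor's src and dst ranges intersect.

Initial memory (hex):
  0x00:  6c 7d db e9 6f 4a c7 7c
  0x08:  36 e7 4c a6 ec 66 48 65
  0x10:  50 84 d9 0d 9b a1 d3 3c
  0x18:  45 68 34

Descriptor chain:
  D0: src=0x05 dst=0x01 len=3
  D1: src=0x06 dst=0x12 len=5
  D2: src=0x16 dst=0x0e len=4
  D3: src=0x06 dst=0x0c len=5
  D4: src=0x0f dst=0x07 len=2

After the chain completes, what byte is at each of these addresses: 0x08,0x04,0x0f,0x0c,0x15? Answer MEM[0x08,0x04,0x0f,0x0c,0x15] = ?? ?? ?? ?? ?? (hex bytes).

D0: mem[0x01..0x03] <- [4a c7 7c]
D1: mem[0x12..0x16] <- [c7 7c 36 e7 4c]
D2: mem[0x0e..0x11] <- [4c 3c 45 68]
D3: mem[0x0c..0x10] <- [c7 7c 36 e7 4c]
D4: mem[0x07..0x08] <- [e7 4c]
query mem[0x08]=0x4c, mem[0x04]=0x6f, mem[0x0f]=0xe7, mem[0x0c]=0xc7, mem[0x15]=0xe7

MEM[0x08,0x04,0x0f,0x0c,0x15] = 4c 6f e7 c7 e7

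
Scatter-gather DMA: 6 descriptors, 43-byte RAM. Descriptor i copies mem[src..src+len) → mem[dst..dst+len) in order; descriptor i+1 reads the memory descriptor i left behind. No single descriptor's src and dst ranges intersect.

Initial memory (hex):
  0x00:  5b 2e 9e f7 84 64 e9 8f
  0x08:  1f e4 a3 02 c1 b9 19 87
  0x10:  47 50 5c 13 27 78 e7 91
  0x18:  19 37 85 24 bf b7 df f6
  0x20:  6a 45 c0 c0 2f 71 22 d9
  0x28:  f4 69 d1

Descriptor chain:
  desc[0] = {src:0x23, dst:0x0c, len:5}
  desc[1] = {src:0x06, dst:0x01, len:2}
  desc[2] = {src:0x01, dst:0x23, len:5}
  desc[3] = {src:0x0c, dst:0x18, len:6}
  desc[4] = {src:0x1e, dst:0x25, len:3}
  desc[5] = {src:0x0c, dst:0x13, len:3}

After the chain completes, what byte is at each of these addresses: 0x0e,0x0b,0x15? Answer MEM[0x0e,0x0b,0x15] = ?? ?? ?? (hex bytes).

[0] 0x23->0x0c len=5 : c0 2f 71 22 d9
[1] 0x06->0x01 len=2 : e9 8f
[2] 0x01->0x23 len=5 : e9 8f f7 84 64
[3] 0x0c->0x18 len=6 : c0 2f 71 22 d9 50
[4] 0x1e->0x25 len=3 : df f6 6a
[5] 0x0c->0x13 len=3 : c0 2f 71
query mem[0x0e]=0x71, mem[0x0b]=0x02, mem[0x15]=0x71

MEM[0x0e,0x0b,0x15] = 71 02 71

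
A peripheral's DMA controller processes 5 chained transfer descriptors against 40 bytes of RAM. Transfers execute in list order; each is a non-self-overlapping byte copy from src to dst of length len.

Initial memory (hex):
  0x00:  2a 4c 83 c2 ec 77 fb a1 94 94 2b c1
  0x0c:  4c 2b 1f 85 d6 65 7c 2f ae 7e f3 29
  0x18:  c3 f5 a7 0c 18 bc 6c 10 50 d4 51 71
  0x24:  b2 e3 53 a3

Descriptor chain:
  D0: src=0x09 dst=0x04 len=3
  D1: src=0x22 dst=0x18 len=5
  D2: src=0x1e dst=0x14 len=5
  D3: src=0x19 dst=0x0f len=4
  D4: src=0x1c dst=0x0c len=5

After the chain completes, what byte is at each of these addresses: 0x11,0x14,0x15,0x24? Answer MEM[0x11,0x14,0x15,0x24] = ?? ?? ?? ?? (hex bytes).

D0: mem[0x04..0x06] <- [94 2b c1]
D1: mem[0x18..0x1c] <- [51 71 b2 e3 53]
D2: mem[0x14..0x18] <- [6c 10 50 d4 51]
D3: mem[0x0f..0x12] <- [71 b2 e3 53]
D4: mem[0x0c..0x10] <- [53 bc 6c 10 50]
query mem[0x11]=0xe3, mem[0x14]=0x6c, mem[0x15]=0x10, mem[0x24]=0xb2

MEM[0x11,0x14,0x15,0x24] = e3 6c 10 b2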